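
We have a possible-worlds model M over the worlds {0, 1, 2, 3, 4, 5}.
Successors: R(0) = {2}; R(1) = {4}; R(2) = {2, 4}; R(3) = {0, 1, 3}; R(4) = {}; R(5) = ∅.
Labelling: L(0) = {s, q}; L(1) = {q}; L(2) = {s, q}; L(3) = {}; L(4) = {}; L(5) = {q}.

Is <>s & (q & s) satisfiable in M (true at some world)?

Let φ = <>s & (q & s). Evaluate φ at each world:
  0 (successors {2}): φ is true.
  1 (successors {4}): φ is false.
  2 (successors {2, 4}): φ is true.
  3 (successors {0, 1, 3}): φ is false.
  4 (successors ∅): φ is false.
  5 (successors ∅): φ is false.
Detail at 0 (witness):
  At 0: <>s is true, q & s is true, so <>s & (q & s) is true.
    At 0: <>s requires s at some successor in {2}.
      s holds at 2, so <>s is true at 0.

Yes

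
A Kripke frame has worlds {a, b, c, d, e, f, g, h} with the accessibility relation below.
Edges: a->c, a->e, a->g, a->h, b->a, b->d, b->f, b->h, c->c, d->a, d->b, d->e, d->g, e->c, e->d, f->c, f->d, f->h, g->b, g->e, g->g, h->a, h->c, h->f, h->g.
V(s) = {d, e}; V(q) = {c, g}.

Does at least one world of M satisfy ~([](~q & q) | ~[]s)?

No

Let φ = ~([](~q & q) | ~[]s). Evaluate φ at each world:
  a (successors {c, e, g, h}): φ is false.
  b (successors {a, d, f, h}): φ is false.
  c (successors {c}): φ is false.
  d (successors {a, b, e, g}): φ is false.
  e (successors {c, d}): φ is false.
  f (successors {c, d, h}): φ is false.
  g (successors {b, e, g}): φ is false.
  h (successors {a, c, f, g}): φ is false.
For instance, at h:
  At h: [](~q & q) | ~[]s is true, so ~([](~q & q) | ~[]s) is false.
    At h: [](~q & q) is false, ~[]s is true, so [](~q & q) | ~[]s is true.
      At h: [](~q & q) requires ~q & q at every successor {a, c, f, g}.
        ~q & q fails at a, so [](~q & q) is false at h.
      At h: []s is false, so ~[]s is true.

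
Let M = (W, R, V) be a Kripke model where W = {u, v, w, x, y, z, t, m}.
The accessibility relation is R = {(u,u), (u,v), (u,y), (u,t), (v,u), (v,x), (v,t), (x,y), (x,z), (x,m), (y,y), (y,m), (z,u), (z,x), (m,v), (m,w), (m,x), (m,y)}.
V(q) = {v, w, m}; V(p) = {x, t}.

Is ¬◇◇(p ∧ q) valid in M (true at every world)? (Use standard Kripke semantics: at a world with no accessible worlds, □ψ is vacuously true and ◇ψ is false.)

Recall that ◇ψ holds at a world iff ψ holds at some accessible world.
Let φ = ¬◇◇(p ∧ q). Evaluate φ at each world:
  u (successors {u, v, y, t}): φ is true.
  v (successors {u, x, t}): φ is true.
  w (successors ∅): φ is true.
  x (successors {y, z, m}): φ is true.
  y (successors {y, m}): φ is true.
  z (successors {u, x}): φ is true.
  t (successors ∅): φ is true.
  m (successors {v, w, x, y}): φ is true.
For instance, at m:
  At m: ◇◇(p ∧ q) is false, so ¬◇◇(p ∧ q) is true.
    At m: ◇◇(p ∧ q) requires ◇(p ∧ q) at some successor in {v, w, x, y}.
      At v: ◇(p ∧ q) is false.
      At w: ◇(p ∧ q) is false.
      At x: ◇(p ∧ q) is false.
      At y: ◇(p ∧ q) is false.
    So ◇◇(p ∧ q) is false at m.

Yes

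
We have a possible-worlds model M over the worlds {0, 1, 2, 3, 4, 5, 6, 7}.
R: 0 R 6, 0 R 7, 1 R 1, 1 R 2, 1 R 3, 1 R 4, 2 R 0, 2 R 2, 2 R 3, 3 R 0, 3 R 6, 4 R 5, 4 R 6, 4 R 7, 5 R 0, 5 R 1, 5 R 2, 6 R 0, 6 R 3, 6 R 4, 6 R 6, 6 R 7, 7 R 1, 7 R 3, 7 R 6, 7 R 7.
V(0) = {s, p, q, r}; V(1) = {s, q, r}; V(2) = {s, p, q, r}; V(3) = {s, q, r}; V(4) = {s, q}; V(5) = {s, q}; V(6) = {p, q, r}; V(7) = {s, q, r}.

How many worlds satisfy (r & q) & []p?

1

Recall that []ψ holds at a world iff ψ holds at every accessible world, and <>ψ holds iff ψ holds at some accessible world.
Let φ = (r & q) & []p. Evaluate φ at each world:
  0 (successors {6, 7}): φ is false.
  1 (successors {1, 2, 3, 4}): φ is false.
  2 (successors {0, 2, 3}): φ is false.
  3 (successors {0, 6}): φ is true.
  4 (successors {5, 6, 7}): φ is false.
  5 (successors {0, 1, 2}): φ is false.
  6 (successors {0, 3, 4, 6, 7}): φ is false.
  7 (successors {1, 3, 6, 7}): φ is false.
For instance, at 0:
  At 0: r & q is true, []p is false, so (r & q) & []p is false.
    At 0: []p requires p at every successor {6, 7}.
      p fails at 7, so []p is false at 0.
Satisfying worlds: {3}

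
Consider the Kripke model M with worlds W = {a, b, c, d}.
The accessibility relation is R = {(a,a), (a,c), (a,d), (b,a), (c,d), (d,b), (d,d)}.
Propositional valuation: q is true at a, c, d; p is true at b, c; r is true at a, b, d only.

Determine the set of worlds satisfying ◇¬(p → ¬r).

d

Recall that ◇ψ holds at a world iff ψ holds at some accessible world.
Let φ = ◇¬(p → ¬r). Evaluate φ at each world:
  a (successors {a, c, d}): φ is false.
  b (successors {a}): φ is false.
  c (successors {d}): φ is false.
  d (successors {b, d}): φ is true.
For instance, at a:
  At a: ◇¬(p → ¬r) requires ¬(p → ¬r) at some successor in {a, c, d}.
    At a: ¬(p → ¬r) is false.
    At c: ¬(p → ¬r) is false.
    At d: ¬(p → ¬r) is false.
  So ◇¬(p → ¬r) is false at a.
Satisfying worlds: {d}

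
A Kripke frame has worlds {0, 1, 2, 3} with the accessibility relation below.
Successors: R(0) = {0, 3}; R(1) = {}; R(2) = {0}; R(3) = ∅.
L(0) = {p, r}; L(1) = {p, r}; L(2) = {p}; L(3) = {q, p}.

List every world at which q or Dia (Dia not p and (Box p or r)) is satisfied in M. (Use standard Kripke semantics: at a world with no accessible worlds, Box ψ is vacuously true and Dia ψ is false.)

Recall that Box ψ holds at a world iff ψ holds at every accessible world, and Dia ψ holds iff ψ holds at some accessible world.
Let φ = q or Dia (Dia not p and (Box p or r)). Evaluate φ at each world:
  0 (successors {0, 3}): φ is false.
  1 (successors ∅): φ is false.
  2 (successors {0}): φ is false.
  3 (successors ∅): φ is true.
For instance, at 0:
  At 0: q is false, Dia (Dia not p and (Box p or r)) is false, so q or Dia (Dia not p and (Box p or r)) is false.
    At 0: Dia (Dia not p and (Box p or r)) requires Dia not p and (Box p or r) at some successor in {0, 3}.
      At 0: Dia not p and (Box p or r) is false.
      At 3: Dia not p and (Box p or r) is false.
    So Dia (Dia not p and (Box p or r)) is false at 0.
Satisfying worlds: {3}

3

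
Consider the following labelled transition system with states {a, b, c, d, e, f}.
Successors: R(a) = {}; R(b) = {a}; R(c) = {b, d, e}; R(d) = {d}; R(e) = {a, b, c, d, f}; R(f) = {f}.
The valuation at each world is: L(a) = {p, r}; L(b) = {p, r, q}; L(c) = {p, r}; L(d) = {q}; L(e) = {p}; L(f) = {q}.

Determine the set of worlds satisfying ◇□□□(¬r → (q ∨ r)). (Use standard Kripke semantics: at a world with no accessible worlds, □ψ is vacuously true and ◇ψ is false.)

Let φ = ◇□□□(¬r → (q ∨ r)). Evaluate φ at each world:
  a (successors ∅): φ is false.
  b (successors {a}): φ is true.
  c (successors {b, d, e}): φ is true.
  d (successors {d}): φ is true.
  e (successors {a, b, c, d, f}): φ is true.
  f (successors {f}): φ is true.
For instance, at e:
  At e: ◇□□□(¬r → (q ∨ r)) requires □□□(¬r → (q ∨ r)) at some successor in {a, b, c, d, f}.
    □□□(¬r → (q ∨ r)) holds at a, so ◇□□□(¬r → (q ∨ r)) is true at e.
      At a: no accessible worlds, so □□□(¬r → (q ∨ r)) holds vacuously.
Satisfying worlds: {b, c, d, e, f}

b, c, d, e, f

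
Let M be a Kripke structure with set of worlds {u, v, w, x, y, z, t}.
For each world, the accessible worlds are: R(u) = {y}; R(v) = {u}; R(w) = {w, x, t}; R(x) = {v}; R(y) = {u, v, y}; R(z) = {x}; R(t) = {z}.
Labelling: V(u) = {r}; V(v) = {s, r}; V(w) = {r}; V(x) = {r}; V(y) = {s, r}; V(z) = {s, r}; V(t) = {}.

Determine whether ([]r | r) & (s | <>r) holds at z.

Yes

Recall that []ψ holds at a world iff ψ holds at every accessible world, and <>ψ holds iff ψ holds at some accessible world.
At z: []r | r is true, s | <>r is true, so ([]r | r) & (s | <>r) is true.
  At z: []r is true, r is true, so []r | r is true.
    At z: []r requires r at every successor {x}.
      At x: r is true.
    So []r is true at z.
  At z: s is true, <>r is true, so s | <>r is true.
    At z: <>r requires r at some successor in {x}.
      r holds at x, so <>r is true at z.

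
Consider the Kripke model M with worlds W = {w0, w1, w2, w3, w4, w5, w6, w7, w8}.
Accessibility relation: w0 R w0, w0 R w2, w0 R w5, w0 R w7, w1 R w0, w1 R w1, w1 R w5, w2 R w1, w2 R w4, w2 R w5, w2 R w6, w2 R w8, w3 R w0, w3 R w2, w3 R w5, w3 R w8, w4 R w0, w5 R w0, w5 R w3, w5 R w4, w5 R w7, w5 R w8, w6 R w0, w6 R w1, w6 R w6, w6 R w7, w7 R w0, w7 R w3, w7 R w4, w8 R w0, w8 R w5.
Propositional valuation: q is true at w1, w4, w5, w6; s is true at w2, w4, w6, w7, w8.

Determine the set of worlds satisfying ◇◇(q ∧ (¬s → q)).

w0, w1, w2, w3, w4, w5, w6, w7, w8

Let φ = ◇◇(q ∧ (¬s → q)). Evaluate φ at each world:
  w0 (successors {w0, w2, w5, w7}): φ is true.
  w1 (successors {w0, w1, w5}): φ is true.
  w2 (successors {w1, w4, w5, w6, w8}): φ is true.
  w3 (successors {w0, w2, w5, w8}): φ is true.
  w4 (successors {w0}): φ is true.
  w5 (successors {w0, w3, w4, w7, w8}): φ is true.
  w6 (successors {w0, w1, w6, w7}): φ is true.
  w7 (successors {w0, w3, w4}): φ is true.
  w8 (successors {w0, w5}): φ is true.
For instance, at w8:
  At w8: ◇◇(q ∧ (¬s → q)) requires ◇(q ∧ (¬s → q)) at some successor in {w0, w5}.
    ◇(q ∧ (¬s → q)) holds at w0, so ◇◇(q ∧ (¬s → q)) is true at w8.
      At w0: ◇(q ∧ (¬s → q)) requires q ∧ (¬s → q) at some successor in {w0, w2, w5, w7}.
        q ∧ (¬s → q) holds at w5, so ◇(q ∧ (¬s → q)) is true at w0.
Satisfying worlds: {w0, w1, w2, w3, w4, w5, w6, w7, w8}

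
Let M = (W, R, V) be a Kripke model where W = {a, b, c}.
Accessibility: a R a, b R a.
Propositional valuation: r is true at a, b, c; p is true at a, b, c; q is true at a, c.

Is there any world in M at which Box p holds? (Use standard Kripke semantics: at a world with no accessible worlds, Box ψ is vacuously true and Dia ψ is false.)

Recall that Box ψ holds at a world iff ψ holds at every accessible world, and Dia ψ holds iff ψ holds at some accessible world.
Let φ = Box p. Evaluate φ at each world:
  a (successors {a}): φ is true.
  b (successors {a}): φ is true.
  c (successors ∅): φ is true.
Detail at a (witness):
  At a: Box p requires p at every successor {a}.
    At a: p is true.
  So Box p is true at a.

Yes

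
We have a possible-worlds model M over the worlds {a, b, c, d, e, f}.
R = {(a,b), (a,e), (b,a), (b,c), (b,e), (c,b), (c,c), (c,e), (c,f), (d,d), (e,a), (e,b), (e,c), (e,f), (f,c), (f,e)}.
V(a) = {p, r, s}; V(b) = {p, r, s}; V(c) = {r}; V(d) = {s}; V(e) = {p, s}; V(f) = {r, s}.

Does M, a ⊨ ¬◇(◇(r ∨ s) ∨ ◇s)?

No

Recall that ◇ψ holds at a world iff ψ holds at some accessible world.
At a: ◇(◇(r ∨ s) ∨ ◇s) is true, so ¬◇(◇(r ∨ s) ∨ ◇s) is false.
  At a: ◇(◇(r ∨ s) ∨ ◇s) requires ◇(r ∨ s) ∨ ◇s at some successor in {b, e}.
    ◇(r ∨ s) ∨ ◇s holds at b, so ◇(◇(r ∨ s) ∨ ◇s) is true at a.
      At b: ◇(r ∨ s) is true, ◇s is true, so ◇(r ∨ s) ∨ ◇s is true.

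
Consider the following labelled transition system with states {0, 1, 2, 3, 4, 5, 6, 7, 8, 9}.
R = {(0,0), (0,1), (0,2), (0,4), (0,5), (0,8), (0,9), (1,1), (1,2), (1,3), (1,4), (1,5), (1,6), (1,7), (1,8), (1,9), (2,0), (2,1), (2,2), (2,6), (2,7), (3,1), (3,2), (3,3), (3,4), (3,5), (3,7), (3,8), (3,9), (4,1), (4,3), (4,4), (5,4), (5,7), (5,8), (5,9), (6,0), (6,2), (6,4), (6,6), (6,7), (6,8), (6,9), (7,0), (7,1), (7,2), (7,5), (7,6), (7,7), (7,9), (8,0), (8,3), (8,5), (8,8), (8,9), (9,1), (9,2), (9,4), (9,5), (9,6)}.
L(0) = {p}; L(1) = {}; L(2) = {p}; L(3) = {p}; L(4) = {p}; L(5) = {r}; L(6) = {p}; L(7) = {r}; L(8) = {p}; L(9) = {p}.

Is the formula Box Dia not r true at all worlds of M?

Let φ = Box Dia not r. Evaluate φ at each world:
  0 (successors {0, 1, 2, 4, 5, 8, 9}): φ is true.
  1 (successors {1, 2, 3, 4, 5, 6, 7, 8, 9}): φ is true.
  2 (successors {0, 1, 2, 6, 7}): φ is true.
  3 (successors {1, 2, 3, 4, 5, 7, 8, 9}): φ is true.
  4 (successors {1, 3, 4}): φ is true.
  5 (successors {4, 7, 8, 9}): φ is true.
  6 (successors {0, 2, 4, 6, 7, 8, 9}): φ is true.
  7 (successors {0, 1, 2, 5, 6, 7, 9}): φ is true.
  8 (successors {0, 3, 5, 8, 9}): φ is true.
  9 (successors {1, 2, 4, 5, 6}): φ is true.
For instance, at 3:
  At 3: Box Dia not r requires Dia not r at every successor {1, 2, 3, 4, 5, 7, 8, 9}.
    At 1: Dia not r is true.
    At 2: Dia not r is true.
    At 3: Dia not r is true.
    At 4: Dia not r is true.
    At 5: Dia not r is true.
    At 7: Dia not r is true.
    At 8: Dia not r is true.
    At 9: Dia not r is true.
  So Box Dia not r is true at 3.

Yes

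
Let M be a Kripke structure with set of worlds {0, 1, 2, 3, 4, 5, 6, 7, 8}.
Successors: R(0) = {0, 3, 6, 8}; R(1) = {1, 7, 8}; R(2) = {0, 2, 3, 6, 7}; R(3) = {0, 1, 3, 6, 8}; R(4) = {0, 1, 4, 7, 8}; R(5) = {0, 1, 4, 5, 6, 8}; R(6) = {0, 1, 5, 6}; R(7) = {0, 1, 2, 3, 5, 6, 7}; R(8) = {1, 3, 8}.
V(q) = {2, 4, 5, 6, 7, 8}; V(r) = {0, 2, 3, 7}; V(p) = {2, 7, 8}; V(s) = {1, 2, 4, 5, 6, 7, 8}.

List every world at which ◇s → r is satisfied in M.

Recall that ◇ψ holds at a world iff ψ holds at some accessible world.
Let φ = ◇s → r. Evaluate φ at each world:
  0 (successors {0, 3, 6, 8}): φ is true.
  1 (successors {1, 7, 8}): φ is false.
  2 (successors {0, 2, 3, 6, 7}): φ is true.
  3 (successors {0, 1, 3, 6, 8}): φ is true.
  4 (successors {0, 1, 4, 7, 8}): φ is false.
  5 (successors {0, 1, 4, 5, 6, 8}): φ is false.
  6 (successors {0, 1, 5, 6}): φ is false.
  7 (successors {0, 1, 2, 3, 5, 6, 7}): φ is true.
  8 (successors {1, 3, 8}): φ is false.
For instance, at 2:
  At 2: ◇s is true, r is true, so ◇s → r is true.
    At 2: ◇s requires s at some successor in {0, 2, 3, 6, 7}.
      s holds at 2, so ◇s is true at 2.
Satisfying worlds: {0, 2, 3, 7}

0, 2, 3, 7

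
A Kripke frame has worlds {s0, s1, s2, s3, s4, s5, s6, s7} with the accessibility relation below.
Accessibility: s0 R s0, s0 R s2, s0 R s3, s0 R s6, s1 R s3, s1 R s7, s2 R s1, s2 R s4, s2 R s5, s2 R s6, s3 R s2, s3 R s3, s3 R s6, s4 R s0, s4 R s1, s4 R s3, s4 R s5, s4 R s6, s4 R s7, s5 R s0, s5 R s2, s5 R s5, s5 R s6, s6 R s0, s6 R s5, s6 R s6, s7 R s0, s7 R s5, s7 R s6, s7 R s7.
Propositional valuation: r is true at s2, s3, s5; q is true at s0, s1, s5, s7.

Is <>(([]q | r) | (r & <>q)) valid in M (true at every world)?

Let φ = <>(([]q | r) | (r & <>q)). Evaluate φ at each world:
  s0 (successors {s0, s2, s3, s6}): φ is true.
  s1 (successors {s3, s7}): φ is true.
  s2 (successors {s1, s4, s5, s6}): φ is true.
  s3 (successors {s2, s3, s6}): φ is true.
  s4 (successors {s0, s1, s3, s5, s6, s7}): φ is true.
  s5 (successors {s0, s2, s5, s6}): φ is true.
  s6 (successors {s0, s5, s6}): φ is true.
  s7 (successors {s0, s5, s6, s7}): φ is true.
For instance, at s2:
  At s2: <>(([]q | r) | (r & <>q)) requires ([]q | r) | (r & <>q) at some successor in {s1, s4, s5, s6}.
    ([]q | r) | (r & <>q) holds at s5, so <>(([]q | r) | (r & <>q)) is true at s2.
      At s5: []q | r is true, r & <>q is true, so ([]q | r) | (r & <>q) is true.

Yes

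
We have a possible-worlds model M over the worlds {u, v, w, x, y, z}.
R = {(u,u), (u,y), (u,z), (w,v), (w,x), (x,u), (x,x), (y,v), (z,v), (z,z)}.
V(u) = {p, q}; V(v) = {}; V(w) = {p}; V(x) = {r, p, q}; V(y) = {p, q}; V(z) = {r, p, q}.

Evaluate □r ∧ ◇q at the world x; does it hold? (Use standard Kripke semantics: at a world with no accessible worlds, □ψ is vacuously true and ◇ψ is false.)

No

Recall that □ψ holds at a world iff ψ holds at every accessible world, and ◇ψ holds iff ψ holds at some accessible world.
At x: □r is false, ◇q is true, so □r ∧ ◇q is false.
  At x: □r requires r at every successor {u, x}.
    r fails at u, so □r is false at x.
  At x: ◇q requires q at some successor in {u, x}.
    q holds at u, so ◇q is true at x.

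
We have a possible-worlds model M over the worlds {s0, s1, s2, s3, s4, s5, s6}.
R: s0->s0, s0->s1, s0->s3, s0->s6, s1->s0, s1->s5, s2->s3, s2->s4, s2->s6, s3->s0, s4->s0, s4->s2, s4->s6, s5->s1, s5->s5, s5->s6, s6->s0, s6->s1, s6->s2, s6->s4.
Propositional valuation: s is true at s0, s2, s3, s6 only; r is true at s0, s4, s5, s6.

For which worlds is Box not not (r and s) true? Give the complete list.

s3

Let φ = Box not not (r and s). Evaluate φ at each world:
  s0 (successors {s0, s1, s3, s6}): φ is false.
  s1 (successors {s0, s5}): φ is false.
  s2 (successors {s3, s4, s6}): φ is false.
  s3 (successors {s0}): φ is true.
  s4 (successors {s0, s2, s6}): φ is false.
  s5 (successors {s1, s5, s6}): φ is false.
  s6 (successors {s0, s1, s2, s4}): φ is false.
For instance, at s1:
  At s1: Box not not (r and s) requires not not (r and s) at every successor {s0, s5}.
    not not (r and s) fails at s5, so Box not not (r and s) is false at s1.
Satisfying worlds: {s3}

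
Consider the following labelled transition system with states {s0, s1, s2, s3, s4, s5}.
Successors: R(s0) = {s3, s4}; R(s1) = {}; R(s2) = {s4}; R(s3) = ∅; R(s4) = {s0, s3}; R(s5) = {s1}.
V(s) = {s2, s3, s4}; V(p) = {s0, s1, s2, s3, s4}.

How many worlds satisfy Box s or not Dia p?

4

Recall that Box ψ holds at a world iff ψ holds at every accessible world, and Dia ψ holds iff ψ holds at some accessible world.
Let φ = Box s or not Dia p. Evaluate φ at each world:
  s0 (successors {s3, s4}): φ is true.
  s1 (successors ∅): φ is true.
  s2 (successors {s4}): φ is true.
  s3 (successors ∅): φ is true.
  s4 (successors {s0, s3}): φ is false.
  s5 (successors {s1}): φ is false.
For instance, at s0:
  At s0: Box s is true, not Dia p is false, so Box s or not Dia p is true.
    At s0: Box s requires s at every successor {s3, s4}.
      At s3: s is true.
      At s4: s is true.
    So Box s is true at s0.
    At s0: Dia p is true, so not Dia p is false.
      At s0: Dia p requires p at some successor in {s3, s4}.
        p holds at s3, so Dia p is true at s0.
Satisfying worlds: {s0, s1, s2, s3}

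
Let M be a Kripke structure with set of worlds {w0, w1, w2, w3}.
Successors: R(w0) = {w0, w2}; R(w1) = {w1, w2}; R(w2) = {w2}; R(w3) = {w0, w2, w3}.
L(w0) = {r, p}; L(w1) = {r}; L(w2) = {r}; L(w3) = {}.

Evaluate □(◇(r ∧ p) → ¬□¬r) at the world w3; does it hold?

Yes

At w3: □(◇(r ∧ p) → ¬□¬r) requires ◇(r ∧ p) → ¬□¬r at every successor {w0, w2, w3}.
    At w0: ◇(r ∧ p) is true, ¬□¬r is true, so ◇(r ∧ p) → ¬□¬r is true.
      At w0: ◇(r ∧ p) requires r ∧ p at some successor in {w0, w2}.
        r ∧ p holds at w0, so ◇(r ∧ p) is true at w0.
      At w0: □¬r is false, so ¬□¬r is true.
    At w2: ◇(r ∧ p) is false, ¬□¬r is true, so ◇(r ∧ p) → ¬□¬r is true.
      At w2: ◇(r ∧ p) requires r ∧ p at some successor in {w2}.
        At w2: r ∧ p is false.
      So ◇(r ∧ p) is false at w2.
      At w2: □¬r is false, so ¬□¬r is true.
    At w3: ◇(r ∧ p) is true, ¬□¬r is true, so ◇(r ∧ p) → ¬□¬r is true.
      At w3: ◇(r ∧ p) requires r ∧ p at some successor in {w0, w2, w3}.
        r ∧ p holds at w0, so ◇(r ∧ p) is true at w3.
      At w3: □¬r is false, so ¬□¬r is true.
So □(◇(r ∧ p) → ¬□¬r) is true at w3.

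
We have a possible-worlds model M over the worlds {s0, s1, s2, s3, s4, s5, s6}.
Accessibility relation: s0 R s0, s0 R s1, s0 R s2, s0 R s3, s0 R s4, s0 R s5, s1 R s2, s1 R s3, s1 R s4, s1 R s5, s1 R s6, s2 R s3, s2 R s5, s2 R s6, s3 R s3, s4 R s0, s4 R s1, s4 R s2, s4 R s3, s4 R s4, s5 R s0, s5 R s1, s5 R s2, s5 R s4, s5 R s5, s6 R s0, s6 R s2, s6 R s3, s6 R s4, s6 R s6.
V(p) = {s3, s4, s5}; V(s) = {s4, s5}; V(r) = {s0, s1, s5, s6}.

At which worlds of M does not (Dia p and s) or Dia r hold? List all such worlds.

Let φ = not (Dia p and s) or Dia r. Evaluate φ at each world:
  s0 (successors {s0, s1, s2, s3, s4, s5}): φ is true.
  s1 (successors {s2, s3, s4, s5, s6}): φ is true.
  s2 (successors {s3, s5, s6}): φ is true.
  s3 (successors {s3}): φ is true.
  s4 (successors {s0, s1, s2, s3, s4}): φ is true.
  s5 (successors {s0, s1, s2, s4, s5}): φ is true.
  s6 (successors {s0, s2, s3, s4, s6}): φ is true.
For instance, at s3:
  At s3: not (Dia p and s) is true, Dia r is false, so not (Dia p and s) or Dia r is true.
    At s3: Dia p and s is false, so not (Dia p and s) is true.
      At s3: Dia p is true, s is false, so Dia p and s is false.
    At s3: Dia r requires r at some successor in {s3}.
      At s3: r is false.
    So Dia r is false at s3.
Satisfying worlds: {s0, s1, s2, s3, s4, s5, s6}

s0, s1, s2, s3, s4, s5, s6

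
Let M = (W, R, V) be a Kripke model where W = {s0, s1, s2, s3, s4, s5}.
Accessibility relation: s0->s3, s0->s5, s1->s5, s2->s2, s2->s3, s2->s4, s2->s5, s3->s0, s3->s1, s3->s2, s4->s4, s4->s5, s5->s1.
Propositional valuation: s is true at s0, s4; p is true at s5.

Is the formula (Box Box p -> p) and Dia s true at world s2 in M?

At s2: Box Box p -> p is true, Dia s is true, so (Box Box p -> p) and Dia s is true.
  At s2: Box Box p is false, p is false, so Box Box p -> p is true.
    At s2: Box Box p requires Box p at every successor {s2, s3, s4, s5}.
      Box p fails at s2, so Box Box p is false at s2.
  At s2: Dia s requires s at some successor in {s2, s3, s4, s5}.
    s holds at s4, so Dia s is true at s2.

Yes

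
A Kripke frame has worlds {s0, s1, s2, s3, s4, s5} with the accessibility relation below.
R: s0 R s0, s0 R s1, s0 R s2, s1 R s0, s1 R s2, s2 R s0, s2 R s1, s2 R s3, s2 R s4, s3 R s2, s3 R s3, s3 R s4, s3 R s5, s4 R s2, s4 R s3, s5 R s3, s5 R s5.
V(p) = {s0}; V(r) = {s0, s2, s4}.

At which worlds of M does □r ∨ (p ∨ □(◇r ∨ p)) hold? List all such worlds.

Recall that □ψ holds at a world iff ψ holds at every accessible world, and ◇ψ holds iff ψ holds at some accessible world.
Let φ = □r ∨ (p ∨ □(◇r ∨ p)). Evaluate φ at each world:
  s0 (successors {s0, s1, s2}): φ is true.
  s1 (successors {s0, s2}): φ is true.
  s2 (successors {s0, s1, s3, s4}): φ is true.
  s3 (successors {s2, s3, s4, s5}): φ is false.
  s4 (successors {s2, s3}): φ is true.
  s5 (successors {s3, s5}): φ is false.
For instance, at s2:
  At s2: □r is false, p ∨ □(◇r ∨ p) is true, so □r ∨ (p ∨ □(◇r ∨ p)) is true.
    At s2: □r requires r at every successor {s0, s1, s3, s4}.
      r fails at s1, so □r is false at s2.
    At s2: p is false, □(◇r ∨ p) is true, so p ∨ □(◇r ∨ p) is true.
      At s2: □(◇r ∨ p) requires ◇r ∨ p at every successor {s0, s1, s3, s4}.
        At s0: ◇r ∨ p is true.
        At s1: ◇r ∨ p is true.
        At s3: ◇r ∨ p is true.
        At s4: ◇r ∨ p is true.
      So □(◇r ∨ p) is true at s2.
Satisfying worlds: {s0, s1, s2, s4}

s0, s1, s2, s4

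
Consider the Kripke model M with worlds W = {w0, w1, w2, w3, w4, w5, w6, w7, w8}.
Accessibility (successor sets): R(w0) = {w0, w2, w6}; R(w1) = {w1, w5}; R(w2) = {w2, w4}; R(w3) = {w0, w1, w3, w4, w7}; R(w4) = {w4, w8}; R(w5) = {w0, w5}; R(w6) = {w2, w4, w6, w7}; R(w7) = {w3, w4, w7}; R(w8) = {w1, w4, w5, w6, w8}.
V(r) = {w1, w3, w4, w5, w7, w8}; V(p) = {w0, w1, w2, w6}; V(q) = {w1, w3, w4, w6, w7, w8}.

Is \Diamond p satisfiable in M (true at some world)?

Recall that \Diamond ψ holds at a world iff ψ holds at some accessible world.
Let φ = \Diamond p. Evaluate φ at each world:
  w0 (successors {w0, w2, w6}): φ is true.
  w1 (successors {w1, w5}): φ is true.
  w2 (successors {w2, w4}): φ is true.
  w3 (successors {w0, w1, w3, w4, w7}): φ is true.
  w4 (successors {w4, w8}): φ is false.
  w5 (successors {w0, w5}): φ is true.
  w6 (successors {w2, w4, w6, w7}): φ is true.
  w7 (successors {w3, w4, w7}): φ is false.
  w8 (successors {w1, w4, w5, w6, w8}): φ is true.
Detail at w0 (witness):
  At w0: \Diamond p requires p at some successor in {w0, w2, w6}.
    p holds at w0, so \Diamond p is true at w0.

Yes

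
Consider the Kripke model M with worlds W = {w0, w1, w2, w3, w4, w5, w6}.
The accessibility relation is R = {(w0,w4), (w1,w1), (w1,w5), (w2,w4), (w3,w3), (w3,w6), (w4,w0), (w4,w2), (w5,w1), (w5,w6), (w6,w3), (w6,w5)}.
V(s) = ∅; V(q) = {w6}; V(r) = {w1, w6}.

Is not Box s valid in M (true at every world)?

Recall that Box ψ holds at a world iff ψ holds at every accessible world, and Dia ψ holds iff ψ holds at some accessible world.
Let φ = not Box s. Evaluate φ at each world:
  w0 (successors {w4}): φ is true.
  w1 (successors {w1, w5}): φ is true.
  w2 (successors {w4}): φ is true.
  w3 (successors {w3, w6}): φ is true.
  w4 (successors {w0, w2}): φ is true.
  w5 (successors {w1, w6}): φ is true.
  w6 (successors {w3, w5}): φ is true.
For instance, at w0:
  At w0: Box s is false, so not Box s is true.
    At w0: Box s requires s at every successor {w4}.
      s fails at w4, so Box s is false at w0.

Yes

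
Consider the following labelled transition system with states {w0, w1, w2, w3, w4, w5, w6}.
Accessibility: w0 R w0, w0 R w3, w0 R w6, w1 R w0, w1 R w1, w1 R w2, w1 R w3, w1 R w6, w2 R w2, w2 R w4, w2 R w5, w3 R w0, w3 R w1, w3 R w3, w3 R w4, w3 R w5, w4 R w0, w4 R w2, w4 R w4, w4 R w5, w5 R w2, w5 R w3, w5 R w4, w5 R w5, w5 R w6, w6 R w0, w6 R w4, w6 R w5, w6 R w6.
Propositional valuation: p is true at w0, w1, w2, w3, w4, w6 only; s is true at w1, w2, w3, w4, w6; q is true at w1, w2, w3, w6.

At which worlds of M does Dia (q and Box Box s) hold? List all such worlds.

Let φ = Dia (q and Box Box s). Evaluate φ at each world:
  w0 (successors {w0, w3, w6}): φ is false.
  w1 (successors {w0, w1, w2, w3, w6}): φ is false.
  w2 (successors {w2, w4, w5}): φ is false.
  w3 (successors {w0, w1, w3, w4, w5}): φ is false.
  w4 (successors {w0, w2, w4, w5}): φ is false.
  w5 (successors {w2, w3, w4, w5, w6}): φ is false.
  w6 (successors {w0, w4, w5, w6}): φ is false.
For instance, at w0:
  At w0: Dia (q and Box Box s) requires q and Box Box s at some successor in {w0, w3, w6}.
    At w0: q and Box Box s is false.
    At w3: q and Box Box s is false.
    At w6: q and Box Box s is false.
  So Dia (q and Box Box s) is false at w0.
Satisfying worlds: none.

none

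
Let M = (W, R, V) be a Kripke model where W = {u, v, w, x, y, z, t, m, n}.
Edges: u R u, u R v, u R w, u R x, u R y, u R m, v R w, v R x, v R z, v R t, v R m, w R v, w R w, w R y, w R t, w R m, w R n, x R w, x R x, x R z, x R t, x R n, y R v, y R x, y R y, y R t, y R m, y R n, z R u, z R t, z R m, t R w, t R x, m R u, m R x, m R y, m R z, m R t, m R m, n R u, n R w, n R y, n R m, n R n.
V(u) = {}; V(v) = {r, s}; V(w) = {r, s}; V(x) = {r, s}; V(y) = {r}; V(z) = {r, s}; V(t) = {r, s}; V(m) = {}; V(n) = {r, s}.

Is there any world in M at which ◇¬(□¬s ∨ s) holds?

Recall that □ψ holds at a world iff ψ holds at every accessible world, and ◇ψ holds iff ψ holds at some accessible world.
Let φ = ◇¬(□¬s ∨ s). Evaluate φ at each world:
  u (successors {u, v, w, x, y, m}): φ is true.
  v (successors {w, x, z, t, m}): φ is true.
  w (successors {v, w, y, t, m, n}): φ is true.
  x (successors {w, x, z, t, n}): φ is false.
  y (successors {v, x, y, t, m, n}): φ is true.
  z (successors {u, t, m}): φ is true.
  t (successors {w, x}): φ is false.
  m (successors {u, x, y, z, t, m}): φ is true.
  n (successors {u, w, y, m, n}): φ is true.
Detail at u (witness):
  At u: ◇¬(□¬s ∨ s) requires ¬(□¬s ∨ s) at some successor in {u, v, w, x, y, m}.
    ¬(□¬s ∨ s) holds at u, so ◇¬(□¬s ∨ s) is true at u.
      At u: □¬s ∨ s is false, so ¬(□¬s ∨ s) is true.

Yes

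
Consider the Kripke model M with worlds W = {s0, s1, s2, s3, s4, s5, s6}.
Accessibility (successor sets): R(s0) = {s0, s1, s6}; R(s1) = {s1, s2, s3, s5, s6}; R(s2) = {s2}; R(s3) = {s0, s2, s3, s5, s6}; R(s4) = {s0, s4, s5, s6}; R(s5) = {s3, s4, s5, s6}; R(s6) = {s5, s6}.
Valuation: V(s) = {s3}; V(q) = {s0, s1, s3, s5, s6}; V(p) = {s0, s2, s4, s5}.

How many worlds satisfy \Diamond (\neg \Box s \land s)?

Recall that \Box ψ holds at a world iff ψ holds at every accessible world, and \Diamond ψ holds iff ψ holds at some accessible world.
Let φ = \Diamond (\neg \Box s \land s). Evaluate φ at each world:
  s0 (successors {s0, s1, s6}): φ is false.
  s1 (successors {s1, s2, s3, s5, s6}): φ is true.
  s2 (successors {s2}): φ is false.
  s3 (successors {s0, s2, s3, s5, s6}): φ is true.
  s4 (successors {s0, s4, s5, s6}): φ is false.
  s5 (successors {s3, s4, s5, s6}): φ is true.
  s6 (successors {s5, s6}): φ is false.
For instance, at s2:
  At s2: \Diamond (\neg \Box s \land s) requires \neg \Box s \land s at some successor in {s2}.
    At s2: \neg \Box s \land s is false.
  So \Diamond (\neg \Box s \land s) is false at s2.
Satisfying worlds: {s1, s3, s5}

3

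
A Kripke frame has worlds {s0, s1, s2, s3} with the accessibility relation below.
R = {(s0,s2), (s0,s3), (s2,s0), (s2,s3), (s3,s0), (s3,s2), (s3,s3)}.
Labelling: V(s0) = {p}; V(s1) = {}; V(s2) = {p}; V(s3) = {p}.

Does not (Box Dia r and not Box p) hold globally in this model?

Yes

Let φ = not (Box Dia r and not Box p). Evaluate φ at each world:
  s0 (successors {s2, s3}): φ is true.
  s1 (successors ∅): φ is true.
  s2 (successors {s0, s3}): φ is true.
  s3 (successors {s0, s2, s3}): φ is true.
For instance, at s2:
  At s2: Box Dia r and not Box p is false, so not (Box Dia r and not Box p) is true.
    At s2: Box Dia r is false, not Box p is false, so Box Dia r and not Box p is false.
      At s2: Box Dia r requires Dia r at every successor {s0, s3}.
        Dia r fails at s0, so Box Dia r is false at s2.
      At s2: Box p is true, so not Box p is false.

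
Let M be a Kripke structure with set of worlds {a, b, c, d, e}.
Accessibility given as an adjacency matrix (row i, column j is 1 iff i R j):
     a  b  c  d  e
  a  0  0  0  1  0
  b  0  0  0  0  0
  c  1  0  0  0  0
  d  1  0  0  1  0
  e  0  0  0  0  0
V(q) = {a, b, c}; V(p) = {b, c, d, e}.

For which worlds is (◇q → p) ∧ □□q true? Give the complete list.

b, e

Recall that □ψ holds at a world iff ψ holds at every accessible world, and ◇ψ holds iff ψ holds at some accessible world.
Let φ = (◇q → p) ∧ □□q. Evaluate φ at each world:
  a (successors {d}): φ is false.
  b (successors ∅): φ is true.
  c (successors {a}): φ is false.
  d (successors {a, d}): φ is false.
  e (successors ∅): φ is true.
For instance, at a:
  At a: ◇q → p is true, □□q is false, so (◇q → p) ∧ □□q is false.
    At a: ◇q is false, p is false, so ◇q → p is true.
      At a: ◇q requires q at some successor in {d}.
        At d: q is false.
      So ◇q is false at a.
    At a: □□q requires □q at every successor {d}.
      □q fails at d, so □□q is false at a.
Satisfying worlds: {b, e}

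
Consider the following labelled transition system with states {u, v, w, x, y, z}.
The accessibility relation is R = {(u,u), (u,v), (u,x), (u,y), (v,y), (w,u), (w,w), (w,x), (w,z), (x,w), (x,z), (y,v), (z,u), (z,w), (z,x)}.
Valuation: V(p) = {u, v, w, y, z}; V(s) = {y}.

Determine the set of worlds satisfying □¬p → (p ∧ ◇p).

Recall that □ψ holds at a world iff ψ holds at every accessible world, and ◇ψ holds iff ψ holds at some accessible world.
Let φ = □¬p → (p ∧ ◇p). Evaluate φ at each world:
  u (successors {u, v, x, y}): φ is true.
  v (successors {y}): φ is true.
  w (successors {u, w, x, z}): φ is true.
  x (successors {w, z}): φ is true.
  y (successors {v}): φ is true.
  z (successors {u, w, x}): φ is true.
For instance, at y:
  At y: □¬p is false, p ∧ ◇p is true, so □¬p → (p ∧ ◇p) is true.
    At y: □¬p requires ¬p at every successor {v}.
      ¬p fails at v, so □¬p is false at y.
    At y: p is true, ◇p is true, so p ∧ ◇p is true.
      At y: ◇p requires p at some successor in {v}.
        p holds at v, so ◇p is true at y.
Satisfying worlds: {u, v, w, x, y, z}

u, v, w, x, y, z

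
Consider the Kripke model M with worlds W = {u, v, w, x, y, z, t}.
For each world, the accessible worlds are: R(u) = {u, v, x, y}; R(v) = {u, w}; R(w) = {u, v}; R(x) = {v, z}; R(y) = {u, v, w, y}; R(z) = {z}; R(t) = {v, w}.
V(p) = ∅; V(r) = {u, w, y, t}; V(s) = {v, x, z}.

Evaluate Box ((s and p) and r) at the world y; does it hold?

At y: Box ((s and p) and r) requires (s and p) and r at every successor {u, v, w, y}.
  (s and p) and r fails at u, so Box ((s and p) and r) is false at y.

No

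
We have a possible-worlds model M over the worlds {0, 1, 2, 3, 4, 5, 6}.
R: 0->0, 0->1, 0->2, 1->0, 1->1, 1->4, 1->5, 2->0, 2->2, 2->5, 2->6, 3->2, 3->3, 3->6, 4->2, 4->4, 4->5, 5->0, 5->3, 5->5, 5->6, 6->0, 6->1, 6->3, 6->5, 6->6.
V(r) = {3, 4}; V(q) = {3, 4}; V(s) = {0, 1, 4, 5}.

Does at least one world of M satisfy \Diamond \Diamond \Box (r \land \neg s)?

No

Let φ = \Diamond \Diamond \Box (r \land \neg s). Evaluate φ at each world:
  0 (successors {0, 1, 2}): φ is false.
  1 (successors {0, 1, 4, 5}): φ is false.
  2 (successors {0, 2, 5, 6}): φ is false.
  3 (successors {2, 3, 6}): φ is false.
  4 (successors {2, 4, 5}): φ is false.
  5 (successors {0, 3, 5, 6}): φ is false.
  6 (successors {0, 1, 3, 5, 6}): φ is false.
For instance, at 3:
  At 3: \Diamond \Diamond \Box (r \land \neg s) requires \Diamond \Box (r \land \neg s) at some successor in {2, 3, 6}.
    At 2: \Diamond \Box (r \land \neg s) is false.
    At 3: \Diamond \Box (r \land \neg s) is false.
    At 6: \Diamond \Box (r \land \neg s) is false.
  So \Diamond \Diamond \Box (r \land \neg s) is false at 3.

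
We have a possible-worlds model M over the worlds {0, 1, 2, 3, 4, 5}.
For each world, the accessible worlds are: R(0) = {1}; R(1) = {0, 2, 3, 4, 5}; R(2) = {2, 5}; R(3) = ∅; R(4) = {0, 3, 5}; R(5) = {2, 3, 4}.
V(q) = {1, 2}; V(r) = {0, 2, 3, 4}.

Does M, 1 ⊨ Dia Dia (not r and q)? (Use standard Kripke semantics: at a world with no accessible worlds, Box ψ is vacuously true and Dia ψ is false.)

Yes

At 1: Dia Dia (not r and q) requires Dia (not r and q) at some successor in {0, 2, 3, 4, 5}.
  Dia (not r and q) holds at 0, so Dia Dia (not r and q) is true at 1.
    At 0: Dia (not r and q) requires not r and q at some successor in {1}.
      not r and q holds at 1, so Dia (not r and q) is true at 0.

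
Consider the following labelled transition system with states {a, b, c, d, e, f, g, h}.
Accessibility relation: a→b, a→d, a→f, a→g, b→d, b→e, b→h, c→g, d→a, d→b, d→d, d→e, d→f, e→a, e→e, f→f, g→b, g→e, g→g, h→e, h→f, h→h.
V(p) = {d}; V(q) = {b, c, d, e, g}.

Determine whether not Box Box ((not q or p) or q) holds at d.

At d: Box Box ((not q or p) or q) is true, so not Box Box ((not q or p) or q) is false.
  At d: Box Box ((not q or p) or q) requires Box ((not q or p) or q) at every successor {a, b, d, e, f}.
    At a: Box ((not q or p) or q) is true.
    At b: Box ((not q or p) or q) is true.
    At d: Box ((not q or p) or q) is true.
    At e: Box ((not q or p) or q) is true.
    At f: Box ((not q or p) or q) is true.
  So Box Box ((not q or p) or q) is true at d.

No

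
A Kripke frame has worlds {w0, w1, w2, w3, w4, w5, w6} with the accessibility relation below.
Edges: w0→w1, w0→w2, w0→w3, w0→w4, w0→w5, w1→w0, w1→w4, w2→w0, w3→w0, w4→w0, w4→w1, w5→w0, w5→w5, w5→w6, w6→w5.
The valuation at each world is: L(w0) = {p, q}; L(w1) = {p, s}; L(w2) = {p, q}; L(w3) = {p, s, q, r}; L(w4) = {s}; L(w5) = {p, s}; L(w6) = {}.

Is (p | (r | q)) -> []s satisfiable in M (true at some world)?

Let φ = (p | (r | q)) -> []s. Evaluate φ at each world:
  w0 (successors {w1, w2, w3, w4, w5}): φ is false.
  w1 (successors {w0, w4}): φ is false.
  w2 (successors {w0}): φ is false.
  w3 (successors {w0}): φ is false.
  w4 (successors {w0, w1}): φ is true.
  w5 (successors {w0, w5, w6}): φ is false.
  w6 (successors {w5}): φ is true.
Detail at w4 (witness):
  At w4: p | (r | q) is false, []s is false, so (p | (r | q)) -> []s is true.
    At w4: []s requires s at every successor {w0, w1}.
      s fails at w0, so []s is false at w4.

Yes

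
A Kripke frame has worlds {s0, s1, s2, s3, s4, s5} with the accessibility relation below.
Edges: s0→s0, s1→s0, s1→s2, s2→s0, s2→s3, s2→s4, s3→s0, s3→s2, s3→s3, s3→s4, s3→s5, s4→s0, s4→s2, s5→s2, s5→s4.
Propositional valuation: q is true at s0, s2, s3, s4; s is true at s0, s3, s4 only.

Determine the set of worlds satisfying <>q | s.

s0, s1, s2, s3, s4, s5

Let φ = <>q | s. Evaluate φ at each world:
  s0 (successors {s0}): φ is true.
  s1 (successors {s0, s2}): φ is true.
  s2 (successors {s0, s3, s4}): φ is true.
  s3 (successors {s0, s2, s3, s4, s5}): φ is true.
  s4 (successors {s0, s2}): φ is true.
  s5 (successors {s2, s4}): φ is true.
For instance, at s3:
  At s3: <>q is true, s is true, so <>q | s is true.
    At s3: <>q requires q at some successor in {s0, s2, s3, s4, s5}.
      q holds at s0, so <>q is true at s3.
Satisfying worlds: {s0, s1, s2, s3, s4, s5}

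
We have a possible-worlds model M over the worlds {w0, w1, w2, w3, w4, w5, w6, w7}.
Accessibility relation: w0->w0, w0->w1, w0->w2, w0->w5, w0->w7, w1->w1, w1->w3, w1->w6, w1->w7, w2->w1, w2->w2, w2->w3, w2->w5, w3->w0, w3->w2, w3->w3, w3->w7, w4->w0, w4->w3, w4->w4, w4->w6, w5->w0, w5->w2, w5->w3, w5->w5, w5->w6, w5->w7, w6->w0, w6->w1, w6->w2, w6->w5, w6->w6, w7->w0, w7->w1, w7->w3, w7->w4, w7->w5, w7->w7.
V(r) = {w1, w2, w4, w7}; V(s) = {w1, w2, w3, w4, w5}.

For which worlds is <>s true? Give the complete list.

Let φ = <>s. Evaluate φ at each world:
  w0 (successors {w0, w1, w2, w5, w7}): φ is true.
  w1 (successors {w1, w3, w6, w7}): φ is true.
  w2 (successors {w1, w2, w3, w5}): φ is true.
  w3 (successors {w0, w2, w3, w7}): φ is true.
  w4 (successors {w0, w3, w4, w6}): φ is true.
  w5 (successors {w0, w2, w3, w5, w6, w7}): φ is true.
  w6 (successors {w0, w1, w2, w5, w6}): φ is true.
  w7 (successors {w0, w1, w3, w4, w5, w7}): φ is true.
For instance, at w7:
  At w7: <>s requires s at some successor in {w0, w1, w3, w4, w5, w7}.
    s holds at w1, so <>s is true at w7.
Satisfying worlds: {w0, w1, w2, w3, w4, w5, w6, w7}

w0, w1, w2, w3, w4, w5, w6, w7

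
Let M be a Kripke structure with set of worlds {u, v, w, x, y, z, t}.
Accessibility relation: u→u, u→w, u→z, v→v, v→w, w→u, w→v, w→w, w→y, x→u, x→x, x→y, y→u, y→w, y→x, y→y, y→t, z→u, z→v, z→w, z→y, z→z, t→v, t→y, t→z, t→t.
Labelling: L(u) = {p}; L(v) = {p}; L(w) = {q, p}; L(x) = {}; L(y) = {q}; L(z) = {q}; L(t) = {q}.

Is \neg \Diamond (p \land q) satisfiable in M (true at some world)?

Let φ = \neg \Diamond (p \land q). Evaluate φ at each world:
  u (successors {u, w, z}): φ is false.
  v (successors {v, w}): φ is false.
  w (successors {u, v, w, y}): φ is false.
  x (successors {u, x, y}): φ is true.
  y (successors {u, w, x, y, t}): φ is false.
  z (successors {u, v, w, y, z}): φ is false.
  t (successors {v, y, z, t}): φ is true.
Detail at x (witness):
  At x: \Diamond (p \land q) is false, so \neg \Diamond (p \land q) is true.
    At x: \Diamond (p \land q) requires p \land q at some successor in {u, x, y}.
      At u: p \land q is false.
      At x: p \land q is false.
      At y: p \land q is false.
    So \Diamond (p \land q) is false at x.

Yes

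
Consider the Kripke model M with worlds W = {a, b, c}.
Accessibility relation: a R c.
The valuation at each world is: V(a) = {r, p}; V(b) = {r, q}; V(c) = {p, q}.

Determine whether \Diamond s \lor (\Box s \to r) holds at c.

At c: \Diamond s is false, \Box s \to r is false, so \Diamond s \lor (\Box s \to r) is false.
  At c: no accessible worlds, so \Diamond s is false.
  At c: \Box s is true, r is false, so \Box s \to r is false.
    At c: no accessible worlds, so \Box s holds vacuously.

No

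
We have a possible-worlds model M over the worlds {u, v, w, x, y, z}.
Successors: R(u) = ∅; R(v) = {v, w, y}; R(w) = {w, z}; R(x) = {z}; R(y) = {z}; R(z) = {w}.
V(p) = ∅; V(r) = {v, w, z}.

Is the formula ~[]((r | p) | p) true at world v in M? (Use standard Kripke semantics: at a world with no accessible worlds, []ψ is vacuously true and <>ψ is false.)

Yes

At v: []((r | p) | p) is false, so ~[]((r | p) | p) is true.
  At v: []((r | p) | p) requires (r | p) | p at every successor {v, w, y}.
    (r | p) | p fails at y, so []((r | p) | p) is false at v.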